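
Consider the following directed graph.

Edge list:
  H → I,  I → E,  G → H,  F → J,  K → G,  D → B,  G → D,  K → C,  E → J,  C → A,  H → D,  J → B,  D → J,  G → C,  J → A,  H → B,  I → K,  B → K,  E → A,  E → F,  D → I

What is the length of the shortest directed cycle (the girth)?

4

For each vertex v, BFS finds the shortest path from v back to v.
The shortest such closed walk is I → K → G → D → I, length 4.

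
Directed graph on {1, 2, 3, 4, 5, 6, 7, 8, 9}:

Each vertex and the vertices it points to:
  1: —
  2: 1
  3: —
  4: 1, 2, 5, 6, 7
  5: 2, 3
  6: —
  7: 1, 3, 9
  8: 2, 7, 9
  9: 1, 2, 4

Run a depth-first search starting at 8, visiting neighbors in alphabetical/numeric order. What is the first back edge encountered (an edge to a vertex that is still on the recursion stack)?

4→7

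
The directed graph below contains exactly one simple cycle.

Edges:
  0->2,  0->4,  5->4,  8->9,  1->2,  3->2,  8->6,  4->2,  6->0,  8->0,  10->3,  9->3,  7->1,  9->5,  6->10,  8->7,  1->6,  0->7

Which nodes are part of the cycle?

0, 1, 6, 7

DFS with gray/black marking from 6:
6 gray
  10 gray
    3 gray
      2 gray
      2 black
    3 black
  10 black
  0 gray
    4 gray
      4→2: 2 black — skip
    4 black
    0→2: 2 black — skip
    7 gray
      1 gray
        1→6: 6 is gray → back edge
Back edge closes the cycle 6 → 0 → 7 → 1 → 6; its vertices are {0, 1, 6, 7}.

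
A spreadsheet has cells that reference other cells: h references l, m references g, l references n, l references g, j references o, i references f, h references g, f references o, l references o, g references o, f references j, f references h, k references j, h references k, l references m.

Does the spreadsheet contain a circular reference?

DFS with white/gray/black marking, starting from h:
h gray
  k gray
    j gray
      o gray
      o black
    j black
  k black
  l gray
    l→o: o black — skip
    n gray
    n black
    m gray
      g gray
        g→o: o black — skip
      g black
    m black
    l→g: g black — skip
  l black
  h→g: g black — skip
h black
i gray
  f gray
    f→o: o black — skip
    f→h: h black — skip
    f→j: j black — skip
  f black
i black
Every edge goes to a white or black vertex — no back edge, so the graph is acyclic.

No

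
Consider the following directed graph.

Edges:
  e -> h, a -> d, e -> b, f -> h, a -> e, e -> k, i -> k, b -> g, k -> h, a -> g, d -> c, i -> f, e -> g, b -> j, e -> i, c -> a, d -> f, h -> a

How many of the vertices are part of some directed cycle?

8

A vertex is on a directed cycle iff it belongs to a strongly connected component of size ≥ 2 (or has a self-loop).
The vertices on cycles are {a, c, d, e, f, h, i, k} — 8 in total.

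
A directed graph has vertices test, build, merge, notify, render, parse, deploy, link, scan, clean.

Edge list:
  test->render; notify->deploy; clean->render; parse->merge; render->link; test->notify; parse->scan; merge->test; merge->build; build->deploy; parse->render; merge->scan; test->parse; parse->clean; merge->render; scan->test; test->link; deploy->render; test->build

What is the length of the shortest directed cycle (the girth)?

For each vertex v, BFS finds the shortest path from v back to v.
The shortest such closed walk is test → parse → merge → test, length 3.

3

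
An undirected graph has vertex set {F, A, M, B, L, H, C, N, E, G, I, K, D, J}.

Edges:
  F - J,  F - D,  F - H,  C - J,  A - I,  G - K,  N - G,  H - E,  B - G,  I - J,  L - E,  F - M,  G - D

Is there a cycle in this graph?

DFS, tracking each vertex's parent; an edge to a visited non-parent vertex closes a cycle.
Start from H:
visit H (parent –)
  visit F (parent H)
    visit M (parent F)
      M–F: parent, skip
    visit D (parent F)
      visit G (parent D)
        visit K (parent G)
          K–G: parent, skip
        visit B (parent G)
          B–G: parent, skip
        visit N (parent G)
          N–G: parent, skip
        G–D: parent, skip
      D–F: parent, skip
    visit J (parent F)
      visit C (parent J)
        C–J: parent, skip
      visit I (parent J)
        visit A (parent I)
          A–I: parent, skip
        I–J: parent, skip
      J–F: parent, skip
    F–H: parent, skip
  visit E (parent H)
    E–H: parent, skip
    visit L (parent E)
      L–E: parent, skip
No non-parent visited neighbor found — the graph is a forest.

No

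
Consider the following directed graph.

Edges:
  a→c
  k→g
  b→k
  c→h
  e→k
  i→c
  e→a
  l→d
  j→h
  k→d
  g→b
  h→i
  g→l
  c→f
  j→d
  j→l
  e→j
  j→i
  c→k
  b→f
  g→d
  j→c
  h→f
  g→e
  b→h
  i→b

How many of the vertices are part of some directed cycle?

A vertex is on a directed cycle iff it belongs to a strongly connected component of size ≥ 2 (or has a self-loop).
The vertices on cycles are {a, b, c, e, g, h, i, j, k} — 9 in total.

9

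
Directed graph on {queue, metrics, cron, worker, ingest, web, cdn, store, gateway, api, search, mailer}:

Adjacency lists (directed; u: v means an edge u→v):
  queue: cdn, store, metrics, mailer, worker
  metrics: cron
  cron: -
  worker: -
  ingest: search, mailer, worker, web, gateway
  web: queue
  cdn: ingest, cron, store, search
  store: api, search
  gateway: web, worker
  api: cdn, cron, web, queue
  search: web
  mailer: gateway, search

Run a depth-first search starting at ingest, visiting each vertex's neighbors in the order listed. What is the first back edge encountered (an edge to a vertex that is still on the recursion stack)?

cdn→ingest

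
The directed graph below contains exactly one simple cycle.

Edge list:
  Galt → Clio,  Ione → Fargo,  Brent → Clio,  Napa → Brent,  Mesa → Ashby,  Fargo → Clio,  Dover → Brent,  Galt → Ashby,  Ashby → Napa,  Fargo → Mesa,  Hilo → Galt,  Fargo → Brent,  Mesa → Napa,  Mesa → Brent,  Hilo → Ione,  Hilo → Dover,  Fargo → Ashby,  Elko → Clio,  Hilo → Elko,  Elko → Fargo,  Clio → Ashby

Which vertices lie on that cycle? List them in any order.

Clio, Napa, Ashby, Brent

DFS with gray/black marking from Brent:
Brent gray
  Clio gray
    Ashby gray
      Napa gray
        Napa→Brent: Brent is gray → back edge
Back edge closes the cycle Brent → Clio → Ashby → Napa → Brent; its vertices are {Clio, Napa, Ashby, Brent}.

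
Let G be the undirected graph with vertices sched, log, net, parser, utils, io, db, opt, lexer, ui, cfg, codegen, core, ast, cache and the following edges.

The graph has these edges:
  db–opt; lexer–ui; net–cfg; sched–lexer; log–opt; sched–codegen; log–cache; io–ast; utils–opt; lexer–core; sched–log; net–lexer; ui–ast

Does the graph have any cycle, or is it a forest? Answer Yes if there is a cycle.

DFS, tracking each vertex's parent; an edge to a visited non-parent vertex closes a cycle.
Start from core:
visit core (parent –)
  visit lexer (parent core)
    visit sched (parent lexer)
      visit codegen (parent sched)
        codegen–sched: parent, skip
      visit log (parent sched)
        visit cache (parent log)
          cache–log: parent, skip
        log–sched: parent, skip
        visit opt (parent log)
          visit db (parent opt)
            db–opt: parent, skip
          opt–log: parent, skip
          visit utils (parent opt)
            utils–opt: parent, skip
      sched–lexer: parent, skip
    lexer–core: parent, skip
    visit ui (parent lexer)
      visit ast (parent ui)
        ast–ui: parent, skip
        visit io (parent ast)
          io–ast: parent, skip
      ui–lexer: parent, skip
    visit net (parent lexer)
      net–lexer: parent, skip
      visit cfg (parent net)
        cfg–net: parent, skip
visit parser (parent –)
No non-parent visited neighbor found — the graph is a forest.

No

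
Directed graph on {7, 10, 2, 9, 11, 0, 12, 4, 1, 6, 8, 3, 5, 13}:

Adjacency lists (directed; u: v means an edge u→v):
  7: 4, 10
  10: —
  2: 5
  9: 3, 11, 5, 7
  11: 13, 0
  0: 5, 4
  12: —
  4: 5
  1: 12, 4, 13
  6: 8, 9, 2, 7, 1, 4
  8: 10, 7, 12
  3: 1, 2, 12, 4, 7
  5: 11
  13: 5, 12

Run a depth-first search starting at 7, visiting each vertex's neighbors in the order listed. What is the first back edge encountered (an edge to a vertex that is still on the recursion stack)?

13→5

DFS from 7 (visiting each vertex's neighbors in the order listed); mark gray on enter, black on exit:
7 gray
  4 gray
    5 gray
      11 gray
        13 gray
          13→5: 5 is gray → back edge
First back edge: 13 → 5.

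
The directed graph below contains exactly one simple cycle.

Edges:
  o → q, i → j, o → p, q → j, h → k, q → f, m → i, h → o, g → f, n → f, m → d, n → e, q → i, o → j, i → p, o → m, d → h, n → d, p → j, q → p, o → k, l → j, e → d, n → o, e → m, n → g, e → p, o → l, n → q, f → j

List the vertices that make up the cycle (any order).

DFS with gray/black marking from o:
o gray
  l gray
    j gray
    j black
  l black
  k gray
  k black
  m gray
    i gray
      i→j: j black — skip
      p gray
        p→j: j black — skip
      p black
    i black
    d gray
      h gray
        h→k: k black — skip
        h→o: o is gray → back edge
Back edge closes the cycle o → m → d → h → o; its vertices are {d, h, m, o}.

d, h, m, o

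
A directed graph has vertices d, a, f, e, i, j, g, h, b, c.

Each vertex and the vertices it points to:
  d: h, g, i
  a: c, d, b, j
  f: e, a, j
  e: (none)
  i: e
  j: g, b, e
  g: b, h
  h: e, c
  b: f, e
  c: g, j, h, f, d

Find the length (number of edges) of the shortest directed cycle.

For each vertex v, BFS finds the shortest path from v back to v.
The shortest such closed walk is c → h → c, length 2.

2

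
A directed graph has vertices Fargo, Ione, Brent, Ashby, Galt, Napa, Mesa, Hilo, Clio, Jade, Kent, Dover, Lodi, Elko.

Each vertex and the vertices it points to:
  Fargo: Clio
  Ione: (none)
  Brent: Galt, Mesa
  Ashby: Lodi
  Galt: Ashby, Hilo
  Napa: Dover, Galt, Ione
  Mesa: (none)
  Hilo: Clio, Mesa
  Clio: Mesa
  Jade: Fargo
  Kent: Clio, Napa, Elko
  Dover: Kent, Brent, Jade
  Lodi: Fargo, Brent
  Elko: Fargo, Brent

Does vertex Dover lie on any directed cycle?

Dover is on a cycle iff Dover can reach itself via ≥1 edge.
Dover → Kent → Napa → Dover — yes.

Yes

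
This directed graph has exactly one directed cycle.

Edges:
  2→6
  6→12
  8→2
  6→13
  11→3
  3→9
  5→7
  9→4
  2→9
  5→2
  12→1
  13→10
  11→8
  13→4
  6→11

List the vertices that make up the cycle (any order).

2, 6, 8, 11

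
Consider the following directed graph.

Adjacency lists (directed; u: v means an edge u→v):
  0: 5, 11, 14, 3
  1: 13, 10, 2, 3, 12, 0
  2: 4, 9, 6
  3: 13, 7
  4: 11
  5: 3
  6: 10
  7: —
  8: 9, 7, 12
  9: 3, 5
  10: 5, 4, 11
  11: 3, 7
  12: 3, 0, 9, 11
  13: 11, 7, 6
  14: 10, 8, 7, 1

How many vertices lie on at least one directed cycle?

A vertex is on a directed cycle iff it belongs to a strongly connected component of size ≥ 2 (or has a self-loop).
The vertices on cycles are {0, 1, 3, 4, 5, 6, 8, 10, 11, 12, 13, 14} — 12 in total.

12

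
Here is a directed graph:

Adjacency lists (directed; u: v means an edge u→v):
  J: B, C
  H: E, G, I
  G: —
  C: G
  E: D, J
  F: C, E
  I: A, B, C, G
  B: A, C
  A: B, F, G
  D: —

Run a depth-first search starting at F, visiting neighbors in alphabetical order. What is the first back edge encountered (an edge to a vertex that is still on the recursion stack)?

A→B

DFS from F (visiting neighbors in alphabetical order); mark gray on enter, black on exit:
F gray
  C gray
    G gray
    G black
  C black
  E gray
    D gray
    D black
    J gray
      B gray
        A gray
          A→B: B is gray → back edge
First back edge: A → B.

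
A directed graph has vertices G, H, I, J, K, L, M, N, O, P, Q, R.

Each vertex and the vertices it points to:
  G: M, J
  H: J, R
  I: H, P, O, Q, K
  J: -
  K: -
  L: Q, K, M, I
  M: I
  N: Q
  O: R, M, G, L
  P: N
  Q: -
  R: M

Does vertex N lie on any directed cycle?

No

N lies on a cycle iff there is a path from N back to itself.
Exploring from N, it never reaches itself; equivalently, its strongly connected component is a singleton.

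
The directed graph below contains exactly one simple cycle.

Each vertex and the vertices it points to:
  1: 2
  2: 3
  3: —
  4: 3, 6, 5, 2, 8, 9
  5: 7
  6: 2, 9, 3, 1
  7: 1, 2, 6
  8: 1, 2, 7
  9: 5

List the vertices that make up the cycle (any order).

DFS with gray/black marking from 9:
9 gray
  5 gray
    7 gray
      1 gray
        2 gray
          3 gray
          3 black
        2 black
      1 black
      7→2: 2 black — skip
      6 gray
        6→2: 2 black — skip
        6→9: 9 is gray → back edge
Back edge closes the cycle 9 → 5 → 7 → 6 → 9; its vertices are {5, 6, 7, 9}.

5, 6, 7, 9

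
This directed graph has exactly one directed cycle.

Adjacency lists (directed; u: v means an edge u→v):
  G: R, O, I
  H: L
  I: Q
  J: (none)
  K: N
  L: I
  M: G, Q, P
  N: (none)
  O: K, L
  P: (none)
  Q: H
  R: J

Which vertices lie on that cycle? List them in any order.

H, I, L, Q

DFS with gray/black marking from Q:
Q gray
  H gray
    L gray
      I gray
        I→Q: Q is gray → back edge
Back edge closes the cycle Q → H → L → I → Q; its vertices are {H, I, L, Q}.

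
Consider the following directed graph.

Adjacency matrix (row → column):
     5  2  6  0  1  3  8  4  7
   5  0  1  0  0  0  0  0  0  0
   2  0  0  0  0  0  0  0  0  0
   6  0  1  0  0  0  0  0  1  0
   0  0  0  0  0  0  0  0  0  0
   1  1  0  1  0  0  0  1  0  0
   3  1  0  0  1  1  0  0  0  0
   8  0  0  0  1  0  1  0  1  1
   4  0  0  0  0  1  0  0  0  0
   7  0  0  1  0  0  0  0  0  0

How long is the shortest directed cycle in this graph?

3

For each vertex v, BFS finds the shortest path from v back to v.
The shortest such closed walk is 3 → 1 → 8 → 3, length 3.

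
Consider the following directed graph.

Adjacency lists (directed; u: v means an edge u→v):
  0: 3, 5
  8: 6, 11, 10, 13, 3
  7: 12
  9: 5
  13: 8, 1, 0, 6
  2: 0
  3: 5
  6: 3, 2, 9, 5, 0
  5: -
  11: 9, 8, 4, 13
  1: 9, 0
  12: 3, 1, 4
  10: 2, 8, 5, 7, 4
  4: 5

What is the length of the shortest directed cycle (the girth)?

For each vertex v, BFS finds the shortest path from v back to v.
The shortest such closed walk is 8 → 13 → 8, length 2.

2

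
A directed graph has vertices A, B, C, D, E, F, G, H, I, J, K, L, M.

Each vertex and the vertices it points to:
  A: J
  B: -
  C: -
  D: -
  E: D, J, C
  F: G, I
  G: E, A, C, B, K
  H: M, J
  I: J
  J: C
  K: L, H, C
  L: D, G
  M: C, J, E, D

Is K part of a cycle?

K is on a cycle iff K can reach itself via ≥1 edge.
K → L → G → K — yes.

Yes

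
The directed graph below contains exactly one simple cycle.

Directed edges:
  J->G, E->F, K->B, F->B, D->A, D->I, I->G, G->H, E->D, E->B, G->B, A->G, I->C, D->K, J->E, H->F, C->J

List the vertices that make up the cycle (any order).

DFS with gray/black marking from D:
D gray
  A gray
    G gray
      B gray
      B black
      H gray
        F gray
          F→B: B black — skip
        F black
      H black
    G black
  A black
  I gray
    C gray
      J gray
        J→G: G black — skip
        E gray
          E→B: B black — skip
          E→D: D is gray → back edge
Back edge closes the cycle D → I → C → J → E → D; its vertices are {C, D, E, I, J}.

C, D, E, I, J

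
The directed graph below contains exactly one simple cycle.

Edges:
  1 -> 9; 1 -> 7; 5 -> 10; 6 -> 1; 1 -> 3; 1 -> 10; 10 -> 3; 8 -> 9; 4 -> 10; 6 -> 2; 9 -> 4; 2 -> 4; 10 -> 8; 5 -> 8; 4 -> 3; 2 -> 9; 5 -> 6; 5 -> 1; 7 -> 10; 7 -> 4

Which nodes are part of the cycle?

4, 8, 9, 10

DFS with gray/black marking from 8:
8 gray
  9 gray
    4 gray
      10 gray
        10→8: 8 is gray → back edge
Back edge closes the cycle 8 → 9 → 4 → 10 → 8; its vertices are {4, 8, 9, 10}.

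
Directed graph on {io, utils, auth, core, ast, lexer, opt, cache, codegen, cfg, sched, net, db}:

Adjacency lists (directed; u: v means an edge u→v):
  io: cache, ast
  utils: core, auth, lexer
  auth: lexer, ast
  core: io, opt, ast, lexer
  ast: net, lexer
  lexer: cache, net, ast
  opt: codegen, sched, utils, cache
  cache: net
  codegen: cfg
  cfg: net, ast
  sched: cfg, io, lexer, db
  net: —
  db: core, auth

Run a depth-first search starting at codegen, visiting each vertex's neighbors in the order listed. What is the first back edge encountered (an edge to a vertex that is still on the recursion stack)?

DFS from codegen (visiting each vertex's neighbors in the order listed); mark gray on enter, black on exit:
codegen gray
  cfg gray
    net gray
    net black
    ast gray
      ast→net: net black — skip
      lexer gray
        cache gray
          cache→net: net black — skip
        cache black
        lexer→net: net black — skip
        lexer→ast: ast is gray → back edge
First back edge: lexer → ast.

lexer→ast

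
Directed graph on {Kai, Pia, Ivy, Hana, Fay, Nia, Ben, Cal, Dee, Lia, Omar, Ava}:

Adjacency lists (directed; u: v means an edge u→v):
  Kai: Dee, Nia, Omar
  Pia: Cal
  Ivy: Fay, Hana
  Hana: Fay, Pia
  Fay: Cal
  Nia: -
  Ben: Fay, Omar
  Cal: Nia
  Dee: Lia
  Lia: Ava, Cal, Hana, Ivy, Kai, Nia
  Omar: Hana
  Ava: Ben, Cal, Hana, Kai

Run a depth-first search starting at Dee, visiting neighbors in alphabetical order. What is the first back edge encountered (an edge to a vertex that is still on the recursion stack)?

Kai→Dee

DFS from Dee (visiting neighbors in alphabetical order); mark gray on enter, black on exit:
Dee gray
  Lia gray
    Ava gray
      Ben gray
        Fay gray
          Cal gray
            Nia gray
            Nia black
          Cal black
        Fay black
        Omar gray
          Hana gray
            Hana→Fay: Fay black — skip
            Pia gray
              Pia→Cal: Cal black — skip
            Pia black
          Hana black
        Omar black
      Ben black
      Ava→Cal: Cal black — skip
      Ava→Hana: Hana black — skip
      Kai gray
        Kai→Dee: Dee is gray → back edge
First back edge: Kai → Dee.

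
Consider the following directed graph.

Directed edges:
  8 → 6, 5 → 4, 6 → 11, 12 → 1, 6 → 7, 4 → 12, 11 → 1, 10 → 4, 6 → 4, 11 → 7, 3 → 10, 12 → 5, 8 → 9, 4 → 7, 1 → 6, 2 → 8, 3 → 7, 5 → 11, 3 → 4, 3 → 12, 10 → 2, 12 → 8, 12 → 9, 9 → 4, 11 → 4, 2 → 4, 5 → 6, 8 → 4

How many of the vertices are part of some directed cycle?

A vertex is on a directed cycle iff it belongs to a strongly connected component of size ≥ 2 (or has a self-loop).
The vertices on cycles are {1, 4, 5, 6, 8, 9, 11, 12} — 8 in total.

8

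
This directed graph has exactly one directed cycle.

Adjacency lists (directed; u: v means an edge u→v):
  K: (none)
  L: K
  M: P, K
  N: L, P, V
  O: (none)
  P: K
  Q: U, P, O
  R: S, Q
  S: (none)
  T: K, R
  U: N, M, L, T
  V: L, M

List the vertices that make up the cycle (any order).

DFS with gray/black marking from U:
U gray
  N gray
    L gray
      K gray
      K black
    L black
    P gray
      P→K: K black — skip
    P black
    V gray
      V→L: L black — skip
      M gray
        M→P: P black — skip
        M→K: K black — skip
      M black
    V black
  N black
  U→M: M black — skip
  U→L: L black — skip
  T gray
    T→K: K black — skip
    R gray
      S gray
      S black
      Q gray
        Q→U: U is gray → back edge
Back edge closes the cycle U → T → R → Q → U; its vertices are {Q, R, T, U}.

Q, R, T, U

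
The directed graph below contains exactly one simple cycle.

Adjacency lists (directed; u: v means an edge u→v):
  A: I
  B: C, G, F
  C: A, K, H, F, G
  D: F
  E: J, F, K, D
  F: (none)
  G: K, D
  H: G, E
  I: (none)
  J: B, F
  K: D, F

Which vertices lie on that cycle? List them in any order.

B, C, E, H, J

DFS with gray/black marking from E:
E gray
  J gray
    B gray
      C gray
        A gray
          I gray
          I black
        A black
        K gray
          D gray
            F gray
            F black
          D black
          K→F: F black — skip
        K black
        H gray
          G gray
            G→K: K black — skip
            G→D: D black — skip
          G black
          H→E: E is gray → back edge
Back edge closes the cycle E → J → B → C → H → E; its vertices are {B, C, E, H, J}.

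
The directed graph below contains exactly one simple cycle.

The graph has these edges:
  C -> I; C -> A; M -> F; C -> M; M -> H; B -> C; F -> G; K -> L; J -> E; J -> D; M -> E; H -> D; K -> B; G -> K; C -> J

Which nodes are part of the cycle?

DFS with gray/black marking from C:
C gray
  A gray
  A black
  J gray
    D gray
    D black
    E gray
    E black
  J black
  M gray
    H gray
      H→D: D black — skip
    H black
    F gray
      G gray
        K gray
          B gray
            B→C: C is gray → back edge
Back edge closes the cycle C → M → F → G → K → B → C; its vertices are {B, C, F, G, K, M}.

B, C, F, G, K, M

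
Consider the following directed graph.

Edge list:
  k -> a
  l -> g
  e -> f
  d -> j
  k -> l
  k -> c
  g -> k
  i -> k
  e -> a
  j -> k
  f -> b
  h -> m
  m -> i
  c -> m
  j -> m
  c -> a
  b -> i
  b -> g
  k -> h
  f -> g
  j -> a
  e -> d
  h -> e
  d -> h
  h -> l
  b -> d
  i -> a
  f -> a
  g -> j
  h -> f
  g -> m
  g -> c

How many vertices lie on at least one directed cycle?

12

A vertex is on a directed cycle iff it belongs to a strongly connected component of size ≥ 2 (or has a self-loop).
The vertices on cycles are {b, c, d, e, f, g, h, i, j, k, l, m} — 12 in total.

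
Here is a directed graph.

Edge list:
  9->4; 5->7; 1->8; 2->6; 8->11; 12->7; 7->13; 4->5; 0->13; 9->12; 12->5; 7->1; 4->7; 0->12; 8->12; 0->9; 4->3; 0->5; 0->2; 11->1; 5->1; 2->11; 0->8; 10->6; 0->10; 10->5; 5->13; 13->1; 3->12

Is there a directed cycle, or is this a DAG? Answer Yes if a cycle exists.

Yes

DFS with white/gray/black marking, starting from 13:
13 gray
  1 gray
    8 gray
      12 gray
        5 gray
          7 gray
            7→13: 13 is gray → back edge
Back edge found, so a cycle exists: 13 → 1 → 8 → 12 → 5 → 7 → 13.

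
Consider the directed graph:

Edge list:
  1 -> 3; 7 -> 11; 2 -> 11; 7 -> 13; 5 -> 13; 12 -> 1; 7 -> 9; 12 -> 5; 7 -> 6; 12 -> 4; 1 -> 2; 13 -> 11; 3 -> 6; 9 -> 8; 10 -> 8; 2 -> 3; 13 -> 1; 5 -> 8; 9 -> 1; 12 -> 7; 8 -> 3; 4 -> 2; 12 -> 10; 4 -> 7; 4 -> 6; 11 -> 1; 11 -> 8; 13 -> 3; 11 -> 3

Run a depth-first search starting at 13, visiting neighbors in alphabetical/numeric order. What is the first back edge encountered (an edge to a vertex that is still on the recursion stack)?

DFS from 13 (visiting neighbors in alphabetical/numeric order); mark gray on enter, black on exit:
13 gray
  1 gray
    2 gray
      3 gray
        6 gray
        6 black
      3 black
      11 gray
        11→1: 1 is gray → back edge
First back edge: 11 → 1.

11->1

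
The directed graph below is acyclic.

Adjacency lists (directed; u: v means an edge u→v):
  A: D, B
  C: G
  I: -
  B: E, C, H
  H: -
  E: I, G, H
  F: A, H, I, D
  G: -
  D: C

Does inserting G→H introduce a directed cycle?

No

Adding G→H creates a cycle iff H can already reach G.
Explore from H: no path reaches G. The graph stays acyclic.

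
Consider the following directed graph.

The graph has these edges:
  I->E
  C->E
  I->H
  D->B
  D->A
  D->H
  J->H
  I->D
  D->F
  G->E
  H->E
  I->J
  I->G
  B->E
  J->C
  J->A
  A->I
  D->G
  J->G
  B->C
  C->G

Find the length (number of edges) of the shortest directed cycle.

For each vertex v, BFS finds the shortest path from v back to v.
The shortest such closed walk is I → J → A → I, length 3.

3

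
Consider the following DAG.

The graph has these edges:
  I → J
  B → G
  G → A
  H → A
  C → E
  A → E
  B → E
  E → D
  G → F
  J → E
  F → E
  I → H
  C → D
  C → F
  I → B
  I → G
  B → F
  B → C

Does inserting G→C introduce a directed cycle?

Adding G→C creates a cycle iff C can already reach G.
Explore from C: no path reaches G. The graph stays acyclic.

No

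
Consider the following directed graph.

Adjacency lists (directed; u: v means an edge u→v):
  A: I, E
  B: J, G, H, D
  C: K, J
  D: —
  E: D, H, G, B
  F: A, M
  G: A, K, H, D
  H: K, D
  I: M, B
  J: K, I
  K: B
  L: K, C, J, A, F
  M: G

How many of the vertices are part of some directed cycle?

9

A vertex is on a directed cycle iff it belongs to a strongly connected component of size ≥ 2 (or has a self-loop).
The vertices on cycles are {A, B, E, G, H, I, J, K, M} — 9 in total.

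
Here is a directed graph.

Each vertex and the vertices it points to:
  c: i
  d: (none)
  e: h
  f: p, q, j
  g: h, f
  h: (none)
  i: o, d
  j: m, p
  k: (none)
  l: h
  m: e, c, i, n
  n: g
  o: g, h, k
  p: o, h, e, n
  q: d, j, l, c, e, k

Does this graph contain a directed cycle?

DFS with white/gray/black marking, starting from n:
n gray
  g gray
    h gray
    h black
    f gray
      p gray
        o gray
          o→g: g is gray → back edge
Back edge found, so a cycle exists: g → f → p → o → g.

Yes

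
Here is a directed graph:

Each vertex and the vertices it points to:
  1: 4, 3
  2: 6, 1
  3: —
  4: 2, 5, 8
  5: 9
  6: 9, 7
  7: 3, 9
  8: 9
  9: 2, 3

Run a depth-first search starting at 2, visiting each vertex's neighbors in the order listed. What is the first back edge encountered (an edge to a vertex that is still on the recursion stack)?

DFS from 2 (visiting each vertex's neighbors in the order listed); mark gray on enter, black on exit:
2 gray
  6 gray
    9 gray
      9→2: 2 is gray → back edge
First back edge: 9 → 2.

9->2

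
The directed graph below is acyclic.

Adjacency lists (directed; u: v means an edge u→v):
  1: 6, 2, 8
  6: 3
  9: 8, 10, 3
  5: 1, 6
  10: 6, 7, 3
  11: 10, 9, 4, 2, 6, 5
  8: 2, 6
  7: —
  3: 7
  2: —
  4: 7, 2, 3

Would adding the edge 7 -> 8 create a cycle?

Adding 7→8 creates a cycle iff 8 can already reach 7.
Path from 8: 8 → 6 → 3 → 7.
So 8 → … → 7 → 8 is a cycle.

Yes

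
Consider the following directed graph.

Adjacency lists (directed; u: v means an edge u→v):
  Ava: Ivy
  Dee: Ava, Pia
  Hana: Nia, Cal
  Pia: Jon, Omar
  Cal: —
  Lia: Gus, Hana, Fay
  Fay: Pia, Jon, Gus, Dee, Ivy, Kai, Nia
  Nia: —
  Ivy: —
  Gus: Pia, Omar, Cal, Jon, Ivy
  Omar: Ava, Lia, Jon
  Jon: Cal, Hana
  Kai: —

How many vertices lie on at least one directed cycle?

A vertex is on a directed cycle iff it belongs to a strongly connected component of size ≥ 2 (or has a self-loop).
The vertices on cycles are {Dee, Fay, Gus, Lia, Pia, Omar} — 6 in total.

6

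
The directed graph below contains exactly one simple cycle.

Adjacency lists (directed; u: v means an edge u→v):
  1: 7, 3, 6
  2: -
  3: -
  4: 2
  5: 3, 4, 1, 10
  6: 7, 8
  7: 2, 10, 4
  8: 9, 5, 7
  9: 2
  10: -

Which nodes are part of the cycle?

1, 5, 6, 8

DFS with gray/black marking from 6:
6 gray
  7 gray
    2 gray
    2 black
    10 gray
    10 black
    4 gray
      4→2: 2 black — skip
    4 black
  7 black
  8 gray
    9 gray
      9→2: 2 black — skip
    9 black
    5 gray
      3 gray
      3 black
      5→4: 4 black — skip
      1 gray
        1→7: 7 black — skip
        1→3: 3 black — skip
        1→6: 6 is gray → back edge
Back edge closes the cycle 6 → 8 → 5 → 1 → 6; its vertices are {1, 5, 6, 8}.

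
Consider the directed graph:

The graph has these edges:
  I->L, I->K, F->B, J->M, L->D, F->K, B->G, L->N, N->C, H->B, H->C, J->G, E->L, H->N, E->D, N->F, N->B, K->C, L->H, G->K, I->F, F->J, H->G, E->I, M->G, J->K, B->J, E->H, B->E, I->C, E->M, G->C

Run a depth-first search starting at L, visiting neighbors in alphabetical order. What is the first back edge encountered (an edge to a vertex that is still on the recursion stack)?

DFS from L (visiting neighbors in alphabetical order); mark gray on enter, black on exit:
L gray
  D gray
  D black
  H gray
    B gray
      E gray
        E→D: D black — skip
        E→H: H is gray → back edge
First back edge: E → H.

E→H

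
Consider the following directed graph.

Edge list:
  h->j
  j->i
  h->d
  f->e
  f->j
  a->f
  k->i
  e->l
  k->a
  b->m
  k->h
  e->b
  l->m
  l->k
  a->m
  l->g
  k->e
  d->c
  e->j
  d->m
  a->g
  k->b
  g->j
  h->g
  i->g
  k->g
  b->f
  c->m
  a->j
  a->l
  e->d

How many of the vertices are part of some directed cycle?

A vertex is on a directed cycle iff it belongs to a strongly connected component of size ≥ 2 (or has a self-loop).
The vertices on cycles are {a, b, e, f, g, i, j, k, l} — 9 in total.

9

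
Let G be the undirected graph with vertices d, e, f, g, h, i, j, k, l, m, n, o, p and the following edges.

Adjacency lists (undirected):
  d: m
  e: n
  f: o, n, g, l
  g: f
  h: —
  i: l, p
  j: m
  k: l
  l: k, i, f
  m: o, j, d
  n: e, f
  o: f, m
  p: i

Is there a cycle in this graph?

No

DFS, tracking each vertex's parent; an edge to a visited non-parent vertex closes a cycle.
Start from o:
visit o (parent –)
  visit f (parent o)
    f–o: parent, skip
    visit n (parent f)
      visit e (parent n)
        e–n: parent, skip
      n–f: parent, skip
    visit g (parent f)
      g–f: parent, skip
    visit l (parent f)
      visit k (parent l)
        k–l: parent, skip
      visit i (parent l)
        i–l: parent, skip
        visit p (parent i)
          p–i: parent, skip
      l–f: parent, skip
  visit m (parent o)
    m–o: parent, skip
    visit j (parent m)
      j–m: parent, skip
    visit d (parent m)
      d–m: parent, skip
visit h (parent –)
No non-parent visited neighbor found — the graph is a forest.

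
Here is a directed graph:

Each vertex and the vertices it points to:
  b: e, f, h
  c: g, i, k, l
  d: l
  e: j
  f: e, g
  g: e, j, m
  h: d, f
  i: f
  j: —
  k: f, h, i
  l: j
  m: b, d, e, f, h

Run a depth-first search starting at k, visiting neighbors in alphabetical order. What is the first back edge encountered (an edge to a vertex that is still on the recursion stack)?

b→f

DFS from k (visiting neighbors in alphabetical order); mark gray on enter, black on exit:
k gray
  f gray
    e gray
      j gray
      j black
    e black
    g gray
      g→e: e black — skip
      g→j: j black — skip
      m gray
        b gray
          b→e: e black — skip
          b→f: f is gray → back edge
First back edge: b → f.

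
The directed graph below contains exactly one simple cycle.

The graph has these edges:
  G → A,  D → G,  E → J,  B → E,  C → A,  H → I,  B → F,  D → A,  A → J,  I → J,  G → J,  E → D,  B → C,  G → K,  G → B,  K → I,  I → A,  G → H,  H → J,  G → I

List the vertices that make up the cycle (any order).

DFS with gray/black marking from G:
G gray
  J gray
  J black
  H gray
    I gray
      A gray
        A→J: J black — skip
      A black
      I→J: J black — skip
    I black
    H→J: J black — skip
  H black
  B gray
    E gray
      E→J: J black — skip
      D gray
        D→G: G is gray → back edge
Back edge closes the cycle G → B → E → D → G; its vertices are {B, D, E, G}.

B, D, E, G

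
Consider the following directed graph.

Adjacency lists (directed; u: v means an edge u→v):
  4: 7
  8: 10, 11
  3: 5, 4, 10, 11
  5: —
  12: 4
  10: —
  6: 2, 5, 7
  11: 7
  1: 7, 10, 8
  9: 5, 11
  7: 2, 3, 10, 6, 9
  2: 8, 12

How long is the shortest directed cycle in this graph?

For each vertex v, BFS finds the shortest path from v back to v.
The shortest such closed walk is 7 → 6 → 7, length 2.

2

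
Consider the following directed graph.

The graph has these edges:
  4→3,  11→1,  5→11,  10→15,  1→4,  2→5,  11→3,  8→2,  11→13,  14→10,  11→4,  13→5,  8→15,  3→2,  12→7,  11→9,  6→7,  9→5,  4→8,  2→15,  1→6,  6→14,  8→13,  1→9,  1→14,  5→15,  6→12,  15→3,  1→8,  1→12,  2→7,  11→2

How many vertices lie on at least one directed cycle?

A vertex is on a directed cycle iff it belongs to a strongly connected component of size ≥ 2 (or has a self-loop).
The vertices on cycles are {1, 2, 3, 4, 5, 6, 8, 9, 10, 11, 13, 14, 15} — 13 in total.

13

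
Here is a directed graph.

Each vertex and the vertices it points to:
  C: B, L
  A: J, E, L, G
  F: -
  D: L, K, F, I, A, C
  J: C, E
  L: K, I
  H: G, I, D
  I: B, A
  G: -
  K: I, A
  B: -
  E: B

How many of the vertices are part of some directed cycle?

6

A vertex is on a directed cycle iff it belongs to a strongly connected component of size ≥ 2 (or has a self-loop).
The vertices on cycles are {A, C, I, J, K, L} — 6 in total.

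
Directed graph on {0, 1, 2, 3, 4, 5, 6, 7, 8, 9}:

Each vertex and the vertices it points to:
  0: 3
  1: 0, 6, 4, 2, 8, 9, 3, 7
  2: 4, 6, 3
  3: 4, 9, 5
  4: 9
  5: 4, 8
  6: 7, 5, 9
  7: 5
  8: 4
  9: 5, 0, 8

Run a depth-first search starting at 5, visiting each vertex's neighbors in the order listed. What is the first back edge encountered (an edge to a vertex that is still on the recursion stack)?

9->5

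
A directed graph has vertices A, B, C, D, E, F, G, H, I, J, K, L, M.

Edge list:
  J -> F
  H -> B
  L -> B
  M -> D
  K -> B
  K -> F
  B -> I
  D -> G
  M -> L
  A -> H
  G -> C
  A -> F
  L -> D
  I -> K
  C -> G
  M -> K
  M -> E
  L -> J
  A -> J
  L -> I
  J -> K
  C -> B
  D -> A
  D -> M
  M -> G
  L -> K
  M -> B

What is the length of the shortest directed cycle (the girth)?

2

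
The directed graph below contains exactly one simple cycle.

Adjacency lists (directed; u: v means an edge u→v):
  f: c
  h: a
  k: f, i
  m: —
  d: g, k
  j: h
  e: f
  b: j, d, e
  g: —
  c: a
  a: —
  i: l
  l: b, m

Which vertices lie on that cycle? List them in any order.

b, d, i, k, l

DFS with gray/black marking from l:
l gray
  b gray
    j gray
      h gray
        a gray
        a black
      h black
    j black
    d gray
      g gray
      g black
      k gray
        f gray
          c gray
            c→a: a black — skip
          c black
        f black
        i gray
          i→l: l is gray → back edge
Back edge closes the cycle l → b → d → k → i → l; its vertices are {b, d, i, k, l}.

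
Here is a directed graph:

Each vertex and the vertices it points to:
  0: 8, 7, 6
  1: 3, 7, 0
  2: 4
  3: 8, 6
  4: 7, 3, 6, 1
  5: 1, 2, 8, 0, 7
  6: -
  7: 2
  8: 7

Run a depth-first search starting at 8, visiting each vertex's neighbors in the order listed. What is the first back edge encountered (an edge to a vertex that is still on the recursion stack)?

DFS from 8 (visiting each vertex's neighbors in the order listed); mark gray on enter, black on exit:
8 gray
  7 gray
    2 gray
      4 gray
        4→7: 7 is gray → back edge
First back edge: 4 → 7.

4->7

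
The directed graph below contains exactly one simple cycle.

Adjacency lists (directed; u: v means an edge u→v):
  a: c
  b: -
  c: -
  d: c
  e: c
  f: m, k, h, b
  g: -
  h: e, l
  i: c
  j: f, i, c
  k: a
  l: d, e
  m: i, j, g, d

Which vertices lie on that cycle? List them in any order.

DFS with gray/black marking from f:
f gray
  m gray
    i gray
      c gray
      c black
    i black
    j gray
      j→f: f is gray → back edge
Back edge closes the cycle f → m → j → f; its vertices are {f, j, m}.

f, j, m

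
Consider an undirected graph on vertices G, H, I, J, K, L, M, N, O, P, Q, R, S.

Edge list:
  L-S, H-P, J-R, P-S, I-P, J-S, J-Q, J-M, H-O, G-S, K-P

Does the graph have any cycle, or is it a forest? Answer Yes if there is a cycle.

DFS, tracking each vertex's parent; an edge to a visited non-parent vertex closes a cycle.
Start from P:
visit P (parent –)
  visit H (parent P)
    H–P: parent, skip
    visit O (parent H)
      O–H: parent, skip
  visit I (parent P)
    I–P: parent, skip
  visit S (parent P)
    visit L (parent S)
      L–S: parent, skip
    visit J (parent S)
      visit R (parent J)
        R–J: parent, skip
      visit Q (parent J)
        Q–J: parent, skip
      visit M (parent J)
        M–J: parent, skip
      J–S: parent, skip
    visit G (parent S)
      G–S: parent, skip
    S–P: parent, skip
  visit K (parent P)
    K–P: parent, skip
visit N (parent –)
No non-parent visited neighbor found — the graph is a forest.

No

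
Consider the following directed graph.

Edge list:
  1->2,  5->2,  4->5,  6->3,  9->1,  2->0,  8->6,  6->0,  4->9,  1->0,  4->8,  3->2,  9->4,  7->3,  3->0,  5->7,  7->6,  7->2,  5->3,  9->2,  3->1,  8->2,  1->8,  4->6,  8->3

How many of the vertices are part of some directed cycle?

6

A vertex is on a directed cycle iff it belongs to a strongly connected component of size ≥ 2 (or has a self-loop).
The vertices on cycles are {1, 3, 4, 6, 8, 9} — 6 in total.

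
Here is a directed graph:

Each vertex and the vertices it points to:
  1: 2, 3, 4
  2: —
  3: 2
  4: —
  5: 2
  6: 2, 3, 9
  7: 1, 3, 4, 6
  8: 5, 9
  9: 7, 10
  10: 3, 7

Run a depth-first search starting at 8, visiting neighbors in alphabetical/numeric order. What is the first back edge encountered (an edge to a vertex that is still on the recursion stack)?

6->9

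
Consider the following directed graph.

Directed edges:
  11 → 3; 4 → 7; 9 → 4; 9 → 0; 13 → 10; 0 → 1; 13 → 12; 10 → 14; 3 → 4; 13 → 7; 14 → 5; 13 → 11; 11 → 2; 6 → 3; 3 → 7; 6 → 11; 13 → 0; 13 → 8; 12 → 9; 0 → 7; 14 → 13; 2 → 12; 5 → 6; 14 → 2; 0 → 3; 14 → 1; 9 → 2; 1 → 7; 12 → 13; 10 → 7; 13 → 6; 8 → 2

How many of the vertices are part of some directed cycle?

A vertex is on a directed cycle iff it belongs to a strongly connected component of size ≥ 2 (or has a self-loop).
The vertices on cycles are {2, 5, 6, 8, 9, 10, 11, 12, 13, 14} — 10 in total.

10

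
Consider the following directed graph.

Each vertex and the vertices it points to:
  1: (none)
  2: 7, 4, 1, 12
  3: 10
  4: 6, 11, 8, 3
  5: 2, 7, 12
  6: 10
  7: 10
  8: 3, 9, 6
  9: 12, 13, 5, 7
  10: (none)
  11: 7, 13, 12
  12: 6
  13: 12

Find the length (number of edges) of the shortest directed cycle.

For each vertex v, BFS finds the shortest path from v back to v.
The shortest such closed walk is 2 → 4 → 8 → 9 → 5 → 2, length 5.

5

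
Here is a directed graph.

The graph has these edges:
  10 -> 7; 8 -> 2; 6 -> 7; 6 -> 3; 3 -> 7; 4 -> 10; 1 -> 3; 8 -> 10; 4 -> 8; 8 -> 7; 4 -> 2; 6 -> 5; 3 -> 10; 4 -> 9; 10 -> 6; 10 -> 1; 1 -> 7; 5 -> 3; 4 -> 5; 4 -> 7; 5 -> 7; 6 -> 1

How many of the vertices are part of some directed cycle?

A vertex is on a directed cycle iff it belongs to a strongly connected component of size ≥ 2 (or has a self-loop).
The vertices on cycles are {1, 3, 5, 6, 10} — 5 in total.

5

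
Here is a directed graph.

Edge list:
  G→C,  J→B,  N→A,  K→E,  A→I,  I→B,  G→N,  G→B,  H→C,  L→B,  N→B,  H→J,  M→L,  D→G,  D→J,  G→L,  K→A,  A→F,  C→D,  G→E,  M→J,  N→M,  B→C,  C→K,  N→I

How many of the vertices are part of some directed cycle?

A vertex is on a directed cycle iff it belongs to a strongly connected component of size ≥ 2 (or has a self-loop).
The vertices on cycles are {A, B, C, D, G, I, J, K, L, M, N} — 11 in total.

11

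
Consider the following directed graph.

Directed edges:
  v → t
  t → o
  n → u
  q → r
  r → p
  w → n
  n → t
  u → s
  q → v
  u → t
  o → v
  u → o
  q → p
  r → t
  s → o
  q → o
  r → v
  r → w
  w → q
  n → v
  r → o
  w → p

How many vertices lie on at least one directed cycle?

6

A vertex is on a directed cycle iff it belongs to a strongly connected component of size ≥ 2 (or has a self-loop).
The vertices on cycles are {o, q, r, t, v, w} — 6 in total.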